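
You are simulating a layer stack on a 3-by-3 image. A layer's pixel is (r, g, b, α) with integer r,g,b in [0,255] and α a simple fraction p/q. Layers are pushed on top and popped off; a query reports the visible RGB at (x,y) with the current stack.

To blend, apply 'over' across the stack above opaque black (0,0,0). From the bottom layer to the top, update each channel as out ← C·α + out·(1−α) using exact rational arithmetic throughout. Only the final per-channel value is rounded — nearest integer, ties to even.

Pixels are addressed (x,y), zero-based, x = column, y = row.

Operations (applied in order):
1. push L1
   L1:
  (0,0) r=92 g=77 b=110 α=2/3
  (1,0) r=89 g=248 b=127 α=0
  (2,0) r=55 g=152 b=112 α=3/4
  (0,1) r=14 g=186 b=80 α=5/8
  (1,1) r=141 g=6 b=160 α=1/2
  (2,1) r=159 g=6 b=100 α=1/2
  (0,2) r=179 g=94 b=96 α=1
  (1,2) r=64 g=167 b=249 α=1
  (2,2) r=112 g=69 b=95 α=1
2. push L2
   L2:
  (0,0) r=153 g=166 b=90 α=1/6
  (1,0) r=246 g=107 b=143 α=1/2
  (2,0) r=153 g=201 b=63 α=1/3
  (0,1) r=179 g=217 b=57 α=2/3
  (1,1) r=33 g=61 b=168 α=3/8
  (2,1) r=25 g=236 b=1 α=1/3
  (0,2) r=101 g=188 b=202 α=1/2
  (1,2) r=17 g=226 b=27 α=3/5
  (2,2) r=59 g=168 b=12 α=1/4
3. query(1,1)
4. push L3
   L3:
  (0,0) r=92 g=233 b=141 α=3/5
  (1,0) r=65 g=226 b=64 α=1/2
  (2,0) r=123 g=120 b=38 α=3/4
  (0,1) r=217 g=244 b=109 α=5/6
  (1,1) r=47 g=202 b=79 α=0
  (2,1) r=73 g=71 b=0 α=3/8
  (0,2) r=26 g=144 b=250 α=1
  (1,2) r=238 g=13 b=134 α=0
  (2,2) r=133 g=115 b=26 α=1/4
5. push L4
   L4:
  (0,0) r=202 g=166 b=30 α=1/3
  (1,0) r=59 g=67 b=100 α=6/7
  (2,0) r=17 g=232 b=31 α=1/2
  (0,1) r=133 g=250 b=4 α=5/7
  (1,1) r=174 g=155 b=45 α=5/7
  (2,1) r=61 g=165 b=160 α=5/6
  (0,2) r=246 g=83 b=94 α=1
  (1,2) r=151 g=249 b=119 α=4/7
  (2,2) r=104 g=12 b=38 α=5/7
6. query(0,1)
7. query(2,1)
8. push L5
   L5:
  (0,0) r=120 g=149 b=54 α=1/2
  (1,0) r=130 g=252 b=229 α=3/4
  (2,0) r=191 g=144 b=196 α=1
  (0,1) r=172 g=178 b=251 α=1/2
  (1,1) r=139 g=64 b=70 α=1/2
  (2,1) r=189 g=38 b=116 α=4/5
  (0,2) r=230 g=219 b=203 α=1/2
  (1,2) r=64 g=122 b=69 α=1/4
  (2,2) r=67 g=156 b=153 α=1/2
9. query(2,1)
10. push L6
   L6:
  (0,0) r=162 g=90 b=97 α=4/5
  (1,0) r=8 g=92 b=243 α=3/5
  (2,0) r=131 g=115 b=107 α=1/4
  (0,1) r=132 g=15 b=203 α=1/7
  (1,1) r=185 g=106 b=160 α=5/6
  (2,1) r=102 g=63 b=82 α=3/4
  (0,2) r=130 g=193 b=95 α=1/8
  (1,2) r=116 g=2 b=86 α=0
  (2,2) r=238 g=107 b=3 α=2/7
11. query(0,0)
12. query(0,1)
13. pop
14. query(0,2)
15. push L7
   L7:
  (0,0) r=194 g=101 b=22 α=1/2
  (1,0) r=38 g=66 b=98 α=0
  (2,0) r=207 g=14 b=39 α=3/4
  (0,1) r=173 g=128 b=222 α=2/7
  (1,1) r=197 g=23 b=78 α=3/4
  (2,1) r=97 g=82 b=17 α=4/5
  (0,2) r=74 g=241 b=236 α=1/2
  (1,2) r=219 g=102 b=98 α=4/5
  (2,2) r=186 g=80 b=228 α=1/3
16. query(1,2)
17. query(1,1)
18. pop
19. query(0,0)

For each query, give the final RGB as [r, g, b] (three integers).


(1,1) stack=L1,L2; from [0,0,0]:
L1 α=1/2: [141/2, 3, 80]
L2 α=3/8: [903/16, 99/4, 113]
rounded: [56, 25, 113]

at x=0,y=1 over L1,L2,L3,L4:
L1 α=5/8: [35/4, 465/4, 50]
L2 α=2/3: [489/4, 2201/12, 164/3]
L3 α=5/6: [4829/24, 16841/72, 1799/18]
L4 α=5/7: [12809/84, 61841/252, 1979/63]
rounded: [152, 245, 31]

(2,1) stack=L1,L2,L3,L4; from [0,0,0]:
after L1 α=1/2: [159/2, 3, 50]
after L2 α=1/3: [184/3, 242/3, 101/3]
after L3 α=3/8: [1577/24, 1849/24, 505/24]
after L4 α=5/6: [8897/144, 21649/144, 19705/144]
= [62, 150, 137]

(2,1) stack=L1,L2,L3,L4,L5; from [0,0,0]:
+L1 (α=1/2) → [159/2, 3, 50]
+L2 (α=1/3) → [184/3, 242/3, 101/3]
+L3 (α=3/8) → [1577/24, 1849/24, 505/24]
+L4 (α=5/6) → [8897/144, 21649/144, 19705/144]
+L5 (α=4/5) → [117761/720, 43537/720, 86521/720]
= [164, 60, 120]

(0,0) stack=L1,L2,L3,L4,L5,L6; from [0,0,0]:
L1 α=2/3: [184/3, 154/3, 220/3]
L2 α=1/6: [1379/18, 634/9, 685/9]
L3 α=3/5: [3863/45, 7559/45, 5177/45]
L4 α=1/3: [16816/135, 22588/135, 11704/135]
L5 α=1/2: [16508/135, 42703/270, 9497/135]
L6 α=4/5: [103988/675, 139903/1350, 61877/675]
rounded: [154, 104, 92]

at x=0,y=1 over L1,L2,L3,L4,L5,L6:
L1 α=5/8: [35/4, 465/4, 50]
L2 α=2/3: [489/4, 2201/12, 164/3]
L3 α=5/6: [4829/24, 16841/72, 1799/18]
L4 α=5/7: [12809/84, 61841/252, 1979/63]
L5 α=1/2: [27257/168, 106697/504, 8896/63]
L6 α=1/7: [30953/196, 107957/588, 22055/147]
→ [158, 184, 150]

(0,2) stack=L1,L2,L3,L4,L5; from [0,0,0]:
L1 α=1: [179, 94, 96]
L2 α=1/2: [140, 141, 149]
L3 α=1: [26, 144, 250]
L4 α=1: [246, 83, 94]
L5 α=1/2: [238, 151, 297/2]
rounded: [238, 151, 148]

(1,2) stack=L1,L2,L3,L4,L5,L7; from [0,0,0]:
after L1 α=1: [64, 167, 249]
after L2 α=3/5: [179/5, 1012/5, 579/5]
after L3 α=0: [179/5, 1012/5, 579/5]
after L4 α=4/7: [3557/35, 8016/35, 4117/35]
after L5 α=1/4: [12911/140, 14159/70, 7383/70]
after L7 α=4/5: [135551/700, 42719/350, 34823/350]
→ [194, 122, 99]

query (1,1) [L1,L2,L3,L4,L5,L7] — begin 0,0,0
after L1 α=1/2: [141/2, 3, 80]
after L2 α=3/8: [903/16, 99/4, 113]
after L3 α=0: [903/16, 99/4, 113]
after L4 α=5/7: [7863/56, 1649/14, 451/7]
after L5 α=1/2: [15647/112, 2545/28, 941/14]
after L7 α=3/4: [81839/448, 4477/112, 4217/56]
→ [183, 40, 75]

at x=0,y=0 over L1,L2,L3,L4,L5:
after L1 α=2/3: [184/3, 154/3, 220/3]
after L2 α=1/6: [1379/18, 634/9, 685/9]
after L3 α=3/5: [3863/45, 7559/45, 5177/45]
after L4 α=1/3: [16816/135, 22588/135, 11704/135]
after L5 α=1/2: [16508/135, 42703/270, 9497/135]
rounded: [122, 158, 70]


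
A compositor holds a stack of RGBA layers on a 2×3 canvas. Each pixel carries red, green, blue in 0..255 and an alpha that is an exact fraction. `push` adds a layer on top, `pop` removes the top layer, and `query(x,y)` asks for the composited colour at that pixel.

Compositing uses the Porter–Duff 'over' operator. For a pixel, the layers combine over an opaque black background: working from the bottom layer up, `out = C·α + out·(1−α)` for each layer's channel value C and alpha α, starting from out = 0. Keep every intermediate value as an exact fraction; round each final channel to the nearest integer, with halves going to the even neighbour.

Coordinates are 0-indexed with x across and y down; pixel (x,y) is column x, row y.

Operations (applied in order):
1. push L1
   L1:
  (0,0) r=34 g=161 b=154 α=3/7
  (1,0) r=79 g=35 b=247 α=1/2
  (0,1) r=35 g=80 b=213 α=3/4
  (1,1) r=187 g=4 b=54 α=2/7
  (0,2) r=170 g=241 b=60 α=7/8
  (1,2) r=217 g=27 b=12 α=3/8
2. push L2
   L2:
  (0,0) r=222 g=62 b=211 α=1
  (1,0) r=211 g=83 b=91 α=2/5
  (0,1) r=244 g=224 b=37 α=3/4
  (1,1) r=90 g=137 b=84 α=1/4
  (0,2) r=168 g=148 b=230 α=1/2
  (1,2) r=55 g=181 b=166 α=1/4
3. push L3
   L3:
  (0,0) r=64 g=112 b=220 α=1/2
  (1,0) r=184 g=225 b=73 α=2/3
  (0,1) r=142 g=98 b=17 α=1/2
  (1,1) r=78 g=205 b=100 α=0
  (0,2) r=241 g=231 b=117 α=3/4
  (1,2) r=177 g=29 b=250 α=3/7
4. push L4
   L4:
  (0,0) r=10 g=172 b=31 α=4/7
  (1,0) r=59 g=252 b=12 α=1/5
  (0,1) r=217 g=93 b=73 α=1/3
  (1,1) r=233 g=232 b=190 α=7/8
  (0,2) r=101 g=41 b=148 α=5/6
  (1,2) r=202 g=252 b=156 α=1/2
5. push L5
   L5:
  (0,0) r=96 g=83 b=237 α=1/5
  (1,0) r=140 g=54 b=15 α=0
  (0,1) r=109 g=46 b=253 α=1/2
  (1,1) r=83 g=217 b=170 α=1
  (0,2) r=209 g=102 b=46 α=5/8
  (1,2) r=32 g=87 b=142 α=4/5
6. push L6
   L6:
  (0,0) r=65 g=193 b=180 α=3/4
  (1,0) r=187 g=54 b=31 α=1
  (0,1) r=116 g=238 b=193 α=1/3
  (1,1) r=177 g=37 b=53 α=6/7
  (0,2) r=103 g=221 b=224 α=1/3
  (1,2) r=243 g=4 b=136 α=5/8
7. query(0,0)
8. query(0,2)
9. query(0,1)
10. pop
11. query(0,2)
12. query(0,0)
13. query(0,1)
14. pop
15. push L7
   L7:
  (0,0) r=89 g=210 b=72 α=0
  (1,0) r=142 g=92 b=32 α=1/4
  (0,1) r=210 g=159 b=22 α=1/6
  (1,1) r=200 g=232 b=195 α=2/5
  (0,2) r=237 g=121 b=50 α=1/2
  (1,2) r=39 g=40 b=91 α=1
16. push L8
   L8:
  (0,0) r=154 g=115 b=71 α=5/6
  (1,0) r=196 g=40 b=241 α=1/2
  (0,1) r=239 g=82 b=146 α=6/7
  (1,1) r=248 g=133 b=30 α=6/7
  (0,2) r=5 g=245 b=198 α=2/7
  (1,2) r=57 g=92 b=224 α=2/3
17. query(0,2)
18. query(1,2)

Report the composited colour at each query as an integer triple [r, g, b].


query (0,0) [L1,L2,L3,L4,L5,L6] — begin 0,0,0
after L1 α=3/7: [102/7, 69, 66]
after L2 α=1: [222, 62, 211]
after L3 α=1/2: [143, 87, 431/2]
after L4 α=4/7: [67, 949/7, 1541/14]
after L5 α=1/5: [364/5, 4377/35, 4741/35]
after L6 α=3/4: [1339/20, 12321/70, 23641/140]
→ [67, 176, 169]

at x=0,y=2 over L1,L2,L3,L4,L5,L6:
+L1 (α=7/8) → [595/4, 1687/8, 105/2]
+L2 (α=1/2) → [1267/8, 2871/16, 565/4]
+L3 (α=3/4) → [7051/32, 13959/64, 1969/16]
+L4 (α=5/6) → [7737/64, 27079/384, 4603/32]
+L5 (α=5/8) → [90091/512, 92359/1024, 21169/256]
+L6 (α=1/3) → [116459/768, 205511/1536, 49841/384]
rounded: [152, 134, 130]

at x=0,y=1 over L1,L2,L3,L4,L5,L6:
after L1 α=3/4: [105/4, 60, 639/4]
after L2 α=3/4: [3033/16, 183, 1083/16]
after L3 α=1/2: [5305/32, 281/2, 1355/32]
after L4 α=1/3: [8777/48, 374/3, 841/16]
after L5 α=1/2: [14009/96, 256/3, 4889/32]
after L6 α=1/3: [19577/144, 1226/9, 2659/16]
rounded: [136, 136, 166]

at x=0,y=2 over L1,L2,L3,L4,L5:
after L1 α=7/8: [595/4, 1687/8, 105/2]
after L2 α=1/2: [1267/8, 2871/16, 565/4]
after L3 α=3/4: [7051/32, 13959/64, 1969/16]
after L4 α=5/6: [7737/64, 27079/384, 4603/32]
after L5 α=5/8: [90091/512, 92359/1024, 21169/256]
rounded: [176, 90, 83]

at x=0,y=0 over L1,L2,L3,L4,L5:
after L1 α=3/7: [102/7, 69, 66]
after L2 α=1: [222, 62, 211]
after L3 α=1/2: [143, 87, 431/2]
after L4 α=4/7: [67, 949/7, 1541/14]
after L5 α=1/5: [364/5, 4377/35, 4741/35]
= [73, 125, 135]

at x=0,y=1 over L1,L2,L3,L4,L5:
L1 α=3/4: [105/4, 60, 639/4]
L2 α=3/4: [3033/16, 183, 1083/16]
L3 α=1/2: [5305/32, 281/2, 1355/32]
L4 α=1/3: [8777/48, 374/3, 841/16]
L5 α=1/2: [14009/96, 256/3, 4889/32]
= [146, 85, 153]

query (0,2) [L1,L2,L3,L4,L7,L8] — begin 0,0,0
+L1 (α=7/8) → [595/4, 1687/8, 105/2]
+L2 (α=1/2) → [1267/8, 2871/16, 565/4]
+L3 (α=3/4) → [7051/32, 13959/64, 1969/16]
+L4 (α=5/6) → [7737/64, 27079/384, 4603/32]
+L7 (α=1/2) → [22905/128, 73543/768, 6203/64]
+L8 (α=2/7) → [115805/896, 744035/5376, 56359/448]
→ [129, 138, 126]

at x=1,y=2 over L1,L2,L3,L4,L7,L8:
+L1 (α=3/8) → [651/8, 81/8, 9/2]
+L2 (α=1/4) → [2393/32, 1691/32, 359/8]
+L3 (α=3/7) → [6641/56, 341/8, 1859/14]
+L4 (α=1/2) → [17953/112, 2357/16, 4043/28]
+L7 (α=1) → [39, 40, 91]
+L8 (α=2/3) → [51, 224/3, 539/3]
= [51, 75, 180]


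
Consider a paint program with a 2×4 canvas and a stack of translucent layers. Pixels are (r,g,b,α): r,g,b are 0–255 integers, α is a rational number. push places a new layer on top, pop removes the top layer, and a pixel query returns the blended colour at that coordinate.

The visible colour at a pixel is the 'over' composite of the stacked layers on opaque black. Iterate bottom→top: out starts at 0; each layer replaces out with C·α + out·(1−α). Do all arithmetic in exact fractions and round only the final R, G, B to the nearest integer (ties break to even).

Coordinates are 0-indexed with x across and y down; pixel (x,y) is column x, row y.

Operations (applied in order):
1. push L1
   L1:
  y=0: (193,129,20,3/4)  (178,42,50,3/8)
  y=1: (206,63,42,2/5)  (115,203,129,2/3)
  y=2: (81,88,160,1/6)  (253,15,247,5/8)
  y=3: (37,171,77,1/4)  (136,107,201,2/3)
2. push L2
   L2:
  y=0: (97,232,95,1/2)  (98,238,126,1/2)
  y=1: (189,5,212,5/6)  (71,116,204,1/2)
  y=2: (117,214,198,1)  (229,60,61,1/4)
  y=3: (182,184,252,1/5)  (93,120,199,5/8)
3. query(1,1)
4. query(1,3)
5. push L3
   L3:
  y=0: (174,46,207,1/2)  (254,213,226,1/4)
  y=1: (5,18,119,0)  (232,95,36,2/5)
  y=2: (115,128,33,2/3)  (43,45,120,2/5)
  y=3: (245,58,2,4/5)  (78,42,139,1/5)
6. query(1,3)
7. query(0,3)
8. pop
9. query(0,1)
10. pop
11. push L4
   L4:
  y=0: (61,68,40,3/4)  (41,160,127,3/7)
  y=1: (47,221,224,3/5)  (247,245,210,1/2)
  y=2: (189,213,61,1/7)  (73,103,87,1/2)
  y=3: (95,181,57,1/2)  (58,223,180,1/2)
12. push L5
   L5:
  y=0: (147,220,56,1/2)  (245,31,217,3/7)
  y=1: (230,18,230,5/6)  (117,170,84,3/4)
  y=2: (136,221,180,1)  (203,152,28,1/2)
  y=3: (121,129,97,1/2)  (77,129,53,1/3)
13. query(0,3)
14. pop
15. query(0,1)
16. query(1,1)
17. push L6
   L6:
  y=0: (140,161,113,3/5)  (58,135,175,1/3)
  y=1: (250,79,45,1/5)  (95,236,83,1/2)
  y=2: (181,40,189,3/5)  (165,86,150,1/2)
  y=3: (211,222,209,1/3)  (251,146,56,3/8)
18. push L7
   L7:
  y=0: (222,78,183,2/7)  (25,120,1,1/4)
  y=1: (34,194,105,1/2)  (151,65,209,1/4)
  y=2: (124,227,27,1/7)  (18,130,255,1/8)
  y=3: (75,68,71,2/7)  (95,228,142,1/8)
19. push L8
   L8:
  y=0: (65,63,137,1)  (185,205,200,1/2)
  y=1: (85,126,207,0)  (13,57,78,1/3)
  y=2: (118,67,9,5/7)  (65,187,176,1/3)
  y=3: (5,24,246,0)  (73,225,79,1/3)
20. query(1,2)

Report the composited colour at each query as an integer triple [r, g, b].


query (1,1) [L1,L2] — begin 0,0,0
after L1 α=2/3: [230/3, 406/3, 86]
after L2 α=1/2: [443/6, 377/3, 145]
→ [74, 126, 145]

query (1,3) [L1,L2] — begin 0,0,0
after L1 α=2/3: [272/3, 214/3, 134]
after L2 α=5/8: [737/8, 407/4, 1397/8]
= [92, 102, 175]

(1,3) stack=L1,L2,L3; from [0,0,0]:
L1 α=2/3: [272/3, 214/3, 134]
L2 α=5/8: [737/8, 407/4, 1397/8]
L3 α=1/5: [893/10, 449/5, 335/2]
→ [89, 90, 168]

query (0,3) [L1,L2,L3] — begin 0,0,0
after L1 α=1/4: [37/4, 171/4, 77/4]
after L2 α=1/5: [219/5, 71, 329/5]
after L3 α=4/5: [5119/25, 303/5, 369/25]
→ [205, 61, 15]

(0,1) stack=L1,L2; from [0,0,0]:
after L1 α=2/5: [412/5, 126/5, 84/5]
after L2 α=5/6: [5137/30, 251/30, 2692/15]
= [171, 8, 179]

query (0,3) [L1,L4,L5] — begin 0,0,0
+L1 (α=1/4) → [37/4, 171/4, 77/4]
+L4 (α=1/2) → [417/8, 895/8, 305/8]
+L5 (α=1/2) → [1385/16, 1927/16, 1081/16]
→ [87, 120, 68]

at x=0,y=1 over L1,L4:
L1 α=2/5: [412/5, 126/5, 84/5]
L4 α=3/5: [1529/25, 3567/25, 3528/25]
rounded: [61, 143, 141]

(1,1) stack=L1,L4; from [0,0,0]:
+L1 (α=2/3) → [230/3, 406/3, 86]
+L4 (α=1/2) → [971/6, 1141/6, 148]
→ [162, 190, 148]

at x=1,y=2 over L1,L4,L6,L7,L8:
L1 α=5/8: [1265/8, 75/8, 1235/8]
L4 α=1/2: [1849/16, 899/16, 1931/16]
L6 α=1/2: [4489/32, 2275/32, 4331/32]
L7 α=1/8: [31999/256, 20085/256, 38477/256]
L8 α=1/3: [40319/384, 44021/384, 20335/128]
→ [105, 115, 159]


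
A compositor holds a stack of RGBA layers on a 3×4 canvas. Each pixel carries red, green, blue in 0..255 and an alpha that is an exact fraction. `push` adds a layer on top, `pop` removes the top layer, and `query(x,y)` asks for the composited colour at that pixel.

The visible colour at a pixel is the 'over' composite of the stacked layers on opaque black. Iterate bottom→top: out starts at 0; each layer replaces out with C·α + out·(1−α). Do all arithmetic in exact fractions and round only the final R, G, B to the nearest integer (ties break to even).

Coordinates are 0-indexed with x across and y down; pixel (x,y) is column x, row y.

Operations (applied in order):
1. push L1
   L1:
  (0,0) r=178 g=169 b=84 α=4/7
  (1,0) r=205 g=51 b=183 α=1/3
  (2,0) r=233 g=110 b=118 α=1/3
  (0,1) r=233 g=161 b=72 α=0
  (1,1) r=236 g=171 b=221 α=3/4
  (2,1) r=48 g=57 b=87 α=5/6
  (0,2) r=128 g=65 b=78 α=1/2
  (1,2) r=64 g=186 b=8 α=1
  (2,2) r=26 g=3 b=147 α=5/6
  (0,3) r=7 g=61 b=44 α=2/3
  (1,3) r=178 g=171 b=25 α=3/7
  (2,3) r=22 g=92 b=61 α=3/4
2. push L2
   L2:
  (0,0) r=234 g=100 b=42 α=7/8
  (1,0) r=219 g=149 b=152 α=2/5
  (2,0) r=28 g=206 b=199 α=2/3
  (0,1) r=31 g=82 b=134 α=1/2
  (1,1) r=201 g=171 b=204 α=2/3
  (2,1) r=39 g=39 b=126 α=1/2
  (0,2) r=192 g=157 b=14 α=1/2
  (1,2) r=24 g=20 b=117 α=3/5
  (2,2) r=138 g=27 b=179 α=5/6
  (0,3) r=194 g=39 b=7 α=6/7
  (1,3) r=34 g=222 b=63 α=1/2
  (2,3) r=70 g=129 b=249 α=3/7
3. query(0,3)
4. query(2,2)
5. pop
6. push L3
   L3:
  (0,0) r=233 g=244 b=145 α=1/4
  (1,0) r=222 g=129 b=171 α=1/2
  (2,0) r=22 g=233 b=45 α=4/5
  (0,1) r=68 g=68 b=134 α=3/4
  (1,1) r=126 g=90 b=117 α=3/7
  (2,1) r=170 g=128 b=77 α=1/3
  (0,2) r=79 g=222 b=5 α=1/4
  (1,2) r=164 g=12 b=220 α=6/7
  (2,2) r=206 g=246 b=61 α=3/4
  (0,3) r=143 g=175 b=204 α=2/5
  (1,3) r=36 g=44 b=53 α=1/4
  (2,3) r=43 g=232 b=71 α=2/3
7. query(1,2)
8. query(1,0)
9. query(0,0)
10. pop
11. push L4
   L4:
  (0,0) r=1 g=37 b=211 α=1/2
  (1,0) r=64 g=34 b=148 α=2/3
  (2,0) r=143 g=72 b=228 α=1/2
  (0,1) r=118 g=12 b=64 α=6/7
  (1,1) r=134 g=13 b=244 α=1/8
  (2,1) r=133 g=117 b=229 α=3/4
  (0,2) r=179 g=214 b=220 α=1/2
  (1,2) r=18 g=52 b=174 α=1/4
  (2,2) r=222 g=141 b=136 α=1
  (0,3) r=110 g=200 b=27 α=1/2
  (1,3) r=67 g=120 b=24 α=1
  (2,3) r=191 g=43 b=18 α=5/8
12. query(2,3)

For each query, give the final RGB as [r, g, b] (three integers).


at x=0,y=3 over L1,L2:
L1 α=2/3: [14/3, 122/3, 88/3]
L2 α=6/7: [3506/21, 824/21, 214/21]
= [167, 39, 10]

(2,2) stack=L1,L2; from [0,0,0]:
L1 α=5/6: [65/3, 5/2, 245/2]
L2 α=5/6: [2135/18, 275/12, 2035/12]
= [119, 23, 170]

query (1,2) [L1,L3] — begin 0,0,0
+L1 (α=1) → [64, 186, 8]
+L3 (α=6/7) → [1048/7, 258/7, 1328/7]
rounded: [150, 37, 190]

at x=1,y=0 over L1,L3:
+L1 (α=1/3) → [205/3, 17, 61]
+L3 (α=1/2) → [871/6, 73, 116]
= [145, 73, 116]

(0,0) stack=L1,L3; from [0,0,0]:
L1 α=4/7: [712/7, 676/7, 48]
L3 α=1/4: [3767/28, 934/7, 289/4]
→ [135, 133, 72]

query (2,3) [L1,L4] — begin 0,0,0
+L1 (α=3/4) → [33/2, 69, 183/4]
+L4 (α=5/8) → [2009/16, 211/4, 909/32]
rounded: [126, 53, 28]


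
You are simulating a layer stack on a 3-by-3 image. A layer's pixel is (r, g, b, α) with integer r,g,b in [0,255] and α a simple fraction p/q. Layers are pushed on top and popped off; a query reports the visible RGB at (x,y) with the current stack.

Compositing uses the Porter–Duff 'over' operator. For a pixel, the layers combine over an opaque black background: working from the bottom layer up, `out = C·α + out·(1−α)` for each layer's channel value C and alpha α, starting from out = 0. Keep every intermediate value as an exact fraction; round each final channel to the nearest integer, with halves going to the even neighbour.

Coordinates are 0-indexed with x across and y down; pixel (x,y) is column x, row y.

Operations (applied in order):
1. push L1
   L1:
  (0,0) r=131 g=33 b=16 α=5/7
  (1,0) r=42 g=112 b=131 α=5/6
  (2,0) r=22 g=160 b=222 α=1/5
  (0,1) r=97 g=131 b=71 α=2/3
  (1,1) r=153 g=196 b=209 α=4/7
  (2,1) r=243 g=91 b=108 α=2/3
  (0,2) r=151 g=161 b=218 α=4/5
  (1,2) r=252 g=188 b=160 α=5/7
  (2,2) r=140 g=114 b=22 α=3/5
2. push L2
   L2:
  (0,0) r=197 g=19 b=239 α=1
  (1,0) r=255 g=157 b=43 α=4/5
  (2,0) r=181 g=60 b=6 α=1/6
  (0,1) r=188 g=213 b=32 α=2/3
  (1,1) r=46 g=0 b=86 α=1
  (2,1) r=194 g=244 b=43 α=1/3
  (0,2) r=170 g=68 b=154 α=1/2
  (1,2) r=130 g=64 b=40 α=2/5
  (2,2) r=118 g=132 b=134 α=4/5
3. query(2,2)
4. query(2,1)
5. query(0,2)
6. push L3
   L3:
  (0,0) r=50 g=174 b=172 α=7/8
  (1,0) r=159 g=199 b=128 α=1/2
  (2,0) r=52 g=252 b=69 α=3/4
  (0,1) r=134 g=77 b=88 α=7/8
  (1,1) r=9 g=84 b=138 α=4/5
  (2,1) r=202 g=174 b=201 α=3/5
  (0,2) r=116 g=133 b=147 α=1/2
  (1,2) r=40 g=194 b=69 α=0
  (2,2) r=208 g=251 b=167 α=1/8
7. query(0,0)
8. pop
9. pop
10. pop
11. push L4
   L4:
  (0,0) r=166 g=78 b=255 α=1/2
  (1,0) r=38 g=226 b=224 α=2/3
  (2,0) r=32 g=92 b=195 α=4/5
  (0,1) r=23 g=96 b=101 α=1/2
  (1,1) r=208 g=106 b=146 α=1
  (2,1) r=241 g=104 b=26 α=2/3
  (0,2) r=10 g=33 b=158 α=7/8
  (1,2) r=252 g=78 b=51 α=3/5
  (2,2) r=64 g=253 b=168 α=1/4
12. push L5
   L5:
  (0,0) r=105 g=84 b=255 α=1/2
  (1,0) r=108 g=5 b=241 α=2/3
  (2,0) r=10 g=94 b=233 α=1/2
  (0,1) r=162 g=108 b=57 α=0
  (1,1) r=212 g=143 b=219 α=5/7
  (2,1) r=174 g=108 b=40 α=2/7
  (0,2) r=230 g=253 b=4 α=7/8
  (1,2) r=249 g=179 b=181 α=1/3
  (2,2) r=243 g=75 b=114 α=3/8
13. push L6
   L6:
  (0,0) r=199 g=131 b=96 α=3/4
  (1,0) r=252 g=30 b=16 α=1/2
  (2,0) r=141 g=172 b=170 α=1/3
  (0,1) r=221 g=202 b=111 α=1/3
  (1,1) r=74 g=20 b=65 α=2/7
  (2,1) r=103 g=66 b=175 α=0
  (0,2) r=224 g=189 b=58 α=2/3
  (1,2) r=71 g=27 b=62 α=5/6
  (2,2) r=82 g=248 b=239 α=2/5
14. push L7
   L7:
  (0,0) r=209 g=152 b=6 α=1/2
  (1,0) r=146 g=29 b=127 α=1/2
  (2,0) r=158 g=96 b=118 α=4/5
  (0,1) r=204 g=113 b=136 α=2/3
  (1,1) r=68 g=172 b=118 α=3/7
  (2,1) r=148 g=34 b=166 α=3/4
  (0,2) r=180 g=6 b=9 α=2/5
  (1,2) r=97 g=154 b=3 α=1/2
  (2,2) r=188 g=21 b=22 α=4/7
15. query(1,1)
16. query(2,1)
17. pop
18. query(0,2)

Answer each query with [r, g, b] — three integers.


(2,2) stack=L1,L2; from [0,0,0]:
after L1 α=3/5: [84, 342/5, 66/5]
after L2 α=4/5: [556/5, 2982/25, 2746/25]
= [111, 119, 110]

(2,1) stack=L1,L2; from [0,0,0]:
+L1 (α=2/3) → [162, 182/3, 72]
+L2 (α=1/3) → [518/3, 1096/9, 187/3]
→ [173, 122, 62]

query (0,2) [L1,L2] — begin 0,0,0
L1 α=4/5: [604/5, 644/5, 872/5]
L2 α=1/2: [727/5, 492/5, 821/5]
rounded: [145, 98, 164]

(0,0) stack=L1,L2,L3; from [0,0,0]:
L1 α=5/7: [655/7, 165/7, 80/7]
L2 α=1: [197, 19, 239]
L3 α=7/8: [547/8, 1237/8, 1443/8]
→ [68, 155, 180]

query (1,1) [L4,L5,L6,L7] — begin 0,0,0
L4 α=1: [208, 106, 146]
L5 α=5/7: [1476/7, 927/7, 1387/7]
L6 α=2/7: [8416/49, 4915/49, 7845/49]
L7 α=3/7: [43660/343, 44944/343, 48726/343]
= [127, 131, 142]

(2,1) stack=L4,L5,L6,L7; from [0,0,0]:
L4 α=2/3: [482/3, 208/3, 52/3]
L5 α=2/7: [3454/21, 1688/21, 500/21]
L6 α=0: [3454/21, 1688/21, 500/21]
L7 α=3/4: [6389/42, 1915/42, 5479/42]
= [152, 46, 130]

query (0,2) [L4,L5,L6] — begin 0,0,0
+L4 (α=7/8) → [35/4, 231/8, 553/4]
+L5 (α=7/8) → [6475/32, 14399/64, 665/32]
+L6 (α=2/3) → [6937/32, 38591/192, 1459/32]
→ [217, 201, 46]


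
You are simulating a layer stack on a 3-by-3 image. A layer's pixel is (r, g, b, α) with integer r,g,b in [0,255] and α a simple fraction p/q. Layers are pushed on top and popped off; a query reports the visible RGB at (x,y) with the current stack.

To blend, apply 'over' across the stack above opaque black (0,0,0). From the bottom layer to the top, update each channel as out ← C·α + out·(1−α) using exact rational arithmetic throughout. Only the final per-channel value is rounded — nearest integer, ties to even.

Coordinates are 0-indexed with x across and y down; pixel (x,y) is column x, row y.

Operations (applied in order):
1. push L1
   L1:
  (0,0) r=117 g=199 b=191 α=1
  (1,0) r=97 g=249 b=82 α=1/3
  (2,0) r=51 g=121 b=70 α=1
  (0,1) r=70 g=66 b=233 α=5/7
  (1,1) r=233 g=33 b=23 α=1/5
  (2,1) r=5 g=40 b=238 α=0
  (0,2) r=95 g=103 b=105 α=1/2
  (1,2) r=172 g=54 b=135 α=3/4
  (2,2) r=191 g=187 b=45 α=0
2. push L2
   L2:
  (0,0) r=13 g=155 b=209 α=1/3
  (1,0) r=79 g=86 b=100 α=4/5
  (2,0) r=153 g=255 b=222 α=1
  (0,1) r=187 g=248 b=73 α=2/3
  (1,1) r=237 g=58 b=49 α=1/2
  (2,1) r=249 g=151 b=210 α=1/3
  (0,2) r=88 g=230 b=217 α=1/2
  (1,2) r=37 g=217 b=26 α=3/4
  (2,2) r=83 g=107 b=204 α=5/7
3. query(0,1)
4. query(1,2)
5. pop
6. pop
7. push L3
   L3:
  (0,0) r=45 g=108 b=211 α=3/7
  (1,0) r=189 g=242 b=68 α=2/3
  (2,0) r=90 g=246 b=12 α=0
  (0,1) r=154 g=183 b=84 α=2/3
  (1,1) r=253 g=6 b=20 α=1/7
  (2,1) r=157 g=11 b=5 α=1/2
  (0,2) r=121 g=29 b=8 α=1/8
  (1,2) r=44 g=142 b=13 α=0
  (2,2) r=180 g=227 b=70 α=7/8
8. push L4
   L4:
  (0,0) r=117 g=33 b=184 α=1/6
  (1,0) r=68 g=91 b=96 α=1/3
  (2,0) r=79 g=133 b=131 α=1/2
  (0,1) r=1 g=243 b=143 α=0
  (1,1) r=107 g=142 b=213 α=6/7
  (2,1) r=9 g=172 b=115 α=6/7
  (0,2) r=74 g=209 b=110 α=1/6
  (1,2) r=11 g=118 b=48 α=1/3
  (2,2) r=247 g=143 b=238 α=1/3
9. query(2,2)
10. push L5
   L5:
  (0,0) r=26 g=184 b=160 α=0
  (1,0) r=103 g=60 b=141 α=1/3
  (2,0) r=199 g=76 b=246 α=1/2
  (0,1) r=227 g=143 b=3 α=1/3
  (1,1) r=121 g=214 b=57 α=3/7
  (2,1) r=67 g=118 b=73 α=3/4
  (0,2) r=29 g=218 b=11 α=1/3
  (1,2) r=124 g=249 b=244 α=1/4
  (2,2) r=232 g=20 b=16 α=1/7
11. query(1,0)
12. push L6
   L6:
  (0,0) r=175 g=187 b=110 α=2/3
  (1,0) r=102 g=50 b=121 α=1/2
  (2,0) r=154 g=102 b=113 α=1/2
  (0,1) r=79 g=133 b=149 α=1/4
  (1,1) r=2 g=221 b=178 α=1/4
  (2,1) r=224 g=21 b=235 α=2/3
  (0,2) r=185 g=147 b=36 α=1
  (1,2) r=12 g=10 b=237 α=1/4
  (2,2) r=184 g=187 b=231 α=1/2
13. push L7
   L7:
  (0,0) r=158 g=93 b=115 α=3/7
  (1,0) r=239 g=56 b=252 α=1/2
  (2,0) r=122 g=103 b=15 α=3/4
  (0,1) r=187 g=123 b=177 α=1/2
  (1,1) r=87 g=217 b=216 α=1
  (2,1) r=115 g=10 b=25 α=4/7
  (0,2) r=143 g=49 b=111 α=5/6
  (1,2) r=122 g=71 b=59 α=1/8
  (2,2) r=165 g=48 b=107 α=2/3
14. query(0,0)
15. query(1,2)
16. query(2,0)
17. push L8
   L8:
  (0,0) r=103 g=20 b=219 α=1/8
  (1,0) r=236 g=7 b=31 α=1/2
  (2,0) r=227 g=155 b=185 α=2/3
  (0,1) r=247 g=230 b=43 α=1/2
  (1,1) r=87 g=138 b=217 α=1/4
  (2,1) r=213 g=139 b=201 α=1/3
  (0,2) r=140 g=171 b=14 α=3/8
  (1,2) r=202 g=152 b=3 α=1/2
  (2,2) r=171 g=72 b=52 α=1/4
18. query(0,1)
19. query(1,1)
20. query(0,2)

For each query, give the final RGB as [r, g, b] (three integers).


(0,1) stack=L1,L2; from [0,0,0]:
L1 α=5/7: [50, 330/7, 1165/7]
L2 α=2/3: [424/3, 3802/21, 729/7]
= [141, 181, 104]

(1,2) stack=L1,L2; from [0,0,0]:
+L1 (α=3/4) → [129, 81/2, 405/4]
+L2 (α=3/4) → [60, 1383/8, 717/16]
rounded: [60, 173, 45]

at x=2,y=2 over L3,L4:
L3 α=7/8: [315/2, 1589/8, 245/4]
L4 α=1/3: [562/3, 2161/12, 721/6]
= [187, 180, 120]

query (1,0) [L3,L4,L5] — begin 0,0,0
L3 α=2/3: [126, 484/3, 136/3]
L4 α=1/3: [320/3, 1241/9, 560/9]
L5 α=1/3: [949/9, 3022/27, 2389/27]
→ [105, 112, 88]

query (0,0) [L3,L4,L5,L6,L7] — begin 0,0,0
+L3 (α=3/7) → [135/7, 324/7, 633/7]
+L4 (α=1/6) → [249/7, 617/14, 4453/42]
+L5 (α=0) → [249/7, 617/14, 4453/42]
+L6 (α=2/3) → [2699/21, 1951/14, 13693/126]
+L7 (α=3/7) → [20750/147, 5855/49, 49121/441]
rounded: [141, 119, 111]

query (1,2) [L3,L4,L5,L6,L7] — begin 0,0,0
+L3 (α=0) → [0, 0, 0]
+L4 (α=1/3) → [11/3, 118/3, 16]
+L5 (α=1/4) → [135/4, 367/4, 73]
+L6 (α=1/4) → [453/16, 1141/16, 114]
+L7 (α=1/8) → [5123/128, 9123/128, 857/8]
→ [40, 71, 107]

query (2,0) [L3,L4,L5,L6,L7] — begin 0,0,0
after L3 α=0: [0, 0, 0]
after L4 α=1/2: [79/2, 133/2, 131/2]
after L5 α=1/2: [477/4, 285/4, 623/4]
after L6 α=1/2: [1093/8, 693/8, 1075/8]
after L7 α=3/4: [4021/32, 3165/32, 1435/32]
rounded: [126, 99, 45]

query (0,1) [L3,L4,L5,L6,L7,L8] — begin 0,0,0
L3 α=2/3: [308/3, 122, 56]
L4 α=0: [308/3, 122, 56]
L5 α=1/3: [1297/9, 129, 115/3]
L6 α=1/4: [767/6, 130, 66]
L7 α=1/2: [1889/12, 253/2, 243/2]
L8 α=1/2: [4853/24, 713/4, 329/4]
= [202, 178, 82]

query (1,1) [L3,L4,L5,L6,L7,L8] — begin 0,0,0
+L3 (α=1/7) → [253/7, 6/7, 20/7]
+L4 (α=6/7) → [4747/49, 5970/49, 8966/49]
+L5 (α=3/7) → [36775/343, 55338/343, 44243/343]
+L6 (α=1/4) → [111011/1372, 241817/1372, 193783/1372]
+L7 (α=1) → [87, 217, 216]
+L8 (α=1/4) → [87, 789/4, 865/4]
rounded: [87, 197, 216]

at x=0,y=2 over L3,L4,L5,L6,L7,L8:
L3 α=1/8: [121/8, 29/8, 1]
L4 α=1/6: [399/16, 1817/48, 115/6]
L5 α=1/3: [631/24, 7049/72, 148/9]
L6 α=1: [185, 147, 36]
L7 α=5/6: [150, 196/3, 197/2]
L8 α=3/8: [585/4, 2519/24, 1069/16]
→ [146, 105, 67]


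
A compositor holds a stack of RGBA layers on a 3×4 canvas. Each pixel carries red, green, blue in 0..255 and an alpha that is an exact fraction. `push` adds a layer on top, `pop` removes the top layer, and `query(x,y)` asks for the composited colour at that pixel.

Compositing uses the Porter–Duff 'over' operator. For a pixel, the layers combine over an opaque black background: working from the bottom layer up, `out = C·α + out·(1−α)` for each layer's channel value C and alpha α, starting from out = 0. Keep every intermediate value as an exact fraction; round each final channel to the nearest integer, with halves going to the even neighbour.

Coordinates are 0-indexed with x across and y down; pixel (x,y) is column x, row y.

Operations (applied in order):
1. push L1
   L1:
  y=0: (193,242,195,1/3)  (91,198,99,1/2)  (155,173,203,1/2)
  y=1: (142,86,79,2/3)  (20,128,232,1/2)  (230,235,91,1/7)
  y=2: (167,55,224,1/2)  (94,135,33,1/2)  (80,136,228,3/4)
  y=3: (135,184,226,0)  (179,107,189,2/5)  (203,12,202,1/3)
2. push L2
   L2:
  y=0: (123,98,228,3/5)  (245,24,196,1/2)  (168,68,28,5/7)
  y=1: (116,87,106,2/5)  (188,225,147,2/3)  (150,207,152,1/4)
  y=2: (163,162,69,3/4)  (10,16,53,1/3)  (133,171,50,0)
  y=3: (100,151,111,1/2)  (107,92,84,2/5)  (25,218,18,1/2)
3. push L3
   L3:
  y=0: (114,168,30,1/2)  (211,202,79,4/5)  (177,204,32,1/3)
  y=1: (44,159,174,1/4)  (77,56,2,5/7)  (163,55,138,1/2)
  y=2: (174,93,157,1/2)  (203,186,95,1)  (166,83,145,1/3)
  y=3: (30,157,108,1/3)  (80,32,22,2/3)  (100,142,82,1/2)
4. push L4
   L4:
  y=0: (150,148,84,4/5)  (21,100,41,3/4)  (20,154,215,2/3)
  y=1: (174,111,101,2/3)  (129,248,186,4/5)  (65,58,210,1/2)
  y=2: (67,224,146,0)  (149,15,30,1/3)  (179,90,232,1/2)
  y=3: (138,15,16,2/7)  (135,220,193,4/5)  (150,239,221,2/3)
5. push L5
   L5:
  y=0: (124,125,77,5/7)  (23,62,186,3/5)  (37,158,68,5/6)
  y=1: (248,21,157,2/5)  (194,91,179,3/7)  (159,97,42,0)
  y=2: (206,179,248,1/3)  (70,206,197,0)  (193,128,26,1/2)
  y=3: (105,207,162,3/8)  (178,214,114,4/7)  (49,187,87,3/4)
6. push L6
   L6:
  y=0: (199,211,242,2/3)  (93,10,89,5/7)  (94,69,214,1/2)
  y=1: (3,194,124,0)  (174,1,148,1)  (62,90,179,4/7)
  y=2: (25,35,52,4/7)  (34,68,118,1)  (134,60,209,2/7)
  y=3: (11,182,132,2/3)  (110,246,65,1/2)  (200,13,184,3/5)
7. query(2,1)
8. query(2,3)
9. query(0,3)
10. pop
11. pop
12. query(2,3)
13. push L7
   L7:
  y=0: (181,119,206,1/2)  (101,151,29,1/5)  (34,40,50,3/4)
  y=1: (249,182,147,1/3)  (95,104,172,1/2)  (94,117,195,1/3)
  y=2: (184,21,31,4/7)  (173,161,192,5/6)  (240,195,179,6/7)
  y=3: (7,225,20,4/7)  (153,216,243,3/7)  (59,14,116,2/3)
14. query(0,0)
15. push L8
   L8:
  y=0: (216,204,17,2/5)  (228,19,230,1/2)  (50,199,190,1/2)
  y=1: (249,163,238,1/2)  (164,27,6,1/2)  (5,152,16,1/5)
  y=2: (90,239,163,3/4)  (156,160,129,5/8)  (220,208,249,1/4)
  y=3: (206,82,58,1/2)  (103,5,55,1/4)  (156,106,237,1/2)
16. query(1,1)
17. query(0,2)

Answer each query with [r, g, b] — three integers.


(2,1) stack=L1,L2,L3,L4,L5,L6; from [0,0,0]:
+L1 (α=1/7) → [230/7, 235/7, 13]
+L2 (α=1/4) → [435/7, 1077/14, 191/4]
+L3 (α=1/2) → [788/7, 1847/28, 743/8]
+L4 (α=1/2) → [1243/14, 3471/56, 2423/16]
+L5 (α=0) → [1243/14, 3471/56, 2423/16]
+L6 (α=4/7) → [7201/98, 30573/392, 2675/16]
→ [73, 78, 167]

query (2,3) [L1,L2,L3,L4,L5,L6] — begin 0,0,0
after L1 α=1/3: [203/3, 4, 202/3]
after L2 α=1/2: [139/3, 111, 128/3]
after L3 α=1/2: [439/6, 253/2, 187/3]
after L4 α=2/3: [2239/18, 403/2, 1513/9]
after L5 α=3/4: [4885/72, 1525/8, 1931/18]
after L6 α=3/5: [5297/36, 1681/20, 6899/45]
rounded: [147, 84, 153]

query (0,3) [L1,L2,L3,L4,L5,L6] — begin 0,0,0
+L1 (α=0) → [0, 0, 0]
+L2 (α=1/2) → [50, 151/2, 111/2]
+L3 (α=1/3) → [130/3, 308/3, 73]
+L4 (α=2/7) → [1478/21, 1630/21, 397/7]
+L5 (α=3/8) → [14005/168, 21191/168, 5387/56]
+L6 (α=2/3) → [17701/504, 82343/504, 20171/168]
→ [35, 163, 120]

query (2,3) [L1,L2,L3,L4] — begin 0,0,0
+L1 (α=1/3) → [203/3, 4, 202/3]
+L2 (α=1/2) → [139/3, 111, 128/3]
+L3 (α=1/2) → [439/6, 253/2, 187/3]
+L4 (α=2/3) → [2239/18, 403/2, 1513/9]
= [124, 202, 168]

query (0,0) [L1,L2,L3,L4,L7] — begin 0,0,0
after L1 α=1/3: [193/3, 242/3, 65]
after L2 α=3/5: [1493/15, 1366/15, 814/5]
after L3 α=1/2: [3203/30, 1943/15, 482/5]
after L4 α=4/5: [21203/150, 10823/75, 2162/25]
after L7 α=1/2: [48353/300, 9874/75, 3656/25]
rounded: [161, 132, 146]

(1,1) stack=L1,L2,L3,L4,L7,L8; from [0,0,0]:
L1 α=1/2: [10, 64, 116]
L2 α=2/3: [386/3, 514/3, 410/3]
L3 α=5/7: [1927/21, 1868/21, 850/21]
L4 α=4/5: [12763/105, 4540/21, 16474/105]
L7 α=1/2: [11369/105, 3362/21, 17267/105]
L8 α=1/2: [28589/210, 3929/42, 17897/210]
rounded: [136, 94, 85]

at x=0,y=2 over L1,L2,L3,L4,L7,L8:
L1 α=1/2: [167/2, 55/2, 112]
L2 α=3/4: [1145/8, 1027/8, 319/4]
L3 α=1/2: [2537/16, 1771/16, 947/8]
L4 α=0: [2537/16, 1771/16, 947/8]
L7 α=4/7: [19387/112, 951/16, 3833/56]
L8 α=3/4: [49627/448, 12423/64, 31217/224]
rounded: [111, 194, 139]


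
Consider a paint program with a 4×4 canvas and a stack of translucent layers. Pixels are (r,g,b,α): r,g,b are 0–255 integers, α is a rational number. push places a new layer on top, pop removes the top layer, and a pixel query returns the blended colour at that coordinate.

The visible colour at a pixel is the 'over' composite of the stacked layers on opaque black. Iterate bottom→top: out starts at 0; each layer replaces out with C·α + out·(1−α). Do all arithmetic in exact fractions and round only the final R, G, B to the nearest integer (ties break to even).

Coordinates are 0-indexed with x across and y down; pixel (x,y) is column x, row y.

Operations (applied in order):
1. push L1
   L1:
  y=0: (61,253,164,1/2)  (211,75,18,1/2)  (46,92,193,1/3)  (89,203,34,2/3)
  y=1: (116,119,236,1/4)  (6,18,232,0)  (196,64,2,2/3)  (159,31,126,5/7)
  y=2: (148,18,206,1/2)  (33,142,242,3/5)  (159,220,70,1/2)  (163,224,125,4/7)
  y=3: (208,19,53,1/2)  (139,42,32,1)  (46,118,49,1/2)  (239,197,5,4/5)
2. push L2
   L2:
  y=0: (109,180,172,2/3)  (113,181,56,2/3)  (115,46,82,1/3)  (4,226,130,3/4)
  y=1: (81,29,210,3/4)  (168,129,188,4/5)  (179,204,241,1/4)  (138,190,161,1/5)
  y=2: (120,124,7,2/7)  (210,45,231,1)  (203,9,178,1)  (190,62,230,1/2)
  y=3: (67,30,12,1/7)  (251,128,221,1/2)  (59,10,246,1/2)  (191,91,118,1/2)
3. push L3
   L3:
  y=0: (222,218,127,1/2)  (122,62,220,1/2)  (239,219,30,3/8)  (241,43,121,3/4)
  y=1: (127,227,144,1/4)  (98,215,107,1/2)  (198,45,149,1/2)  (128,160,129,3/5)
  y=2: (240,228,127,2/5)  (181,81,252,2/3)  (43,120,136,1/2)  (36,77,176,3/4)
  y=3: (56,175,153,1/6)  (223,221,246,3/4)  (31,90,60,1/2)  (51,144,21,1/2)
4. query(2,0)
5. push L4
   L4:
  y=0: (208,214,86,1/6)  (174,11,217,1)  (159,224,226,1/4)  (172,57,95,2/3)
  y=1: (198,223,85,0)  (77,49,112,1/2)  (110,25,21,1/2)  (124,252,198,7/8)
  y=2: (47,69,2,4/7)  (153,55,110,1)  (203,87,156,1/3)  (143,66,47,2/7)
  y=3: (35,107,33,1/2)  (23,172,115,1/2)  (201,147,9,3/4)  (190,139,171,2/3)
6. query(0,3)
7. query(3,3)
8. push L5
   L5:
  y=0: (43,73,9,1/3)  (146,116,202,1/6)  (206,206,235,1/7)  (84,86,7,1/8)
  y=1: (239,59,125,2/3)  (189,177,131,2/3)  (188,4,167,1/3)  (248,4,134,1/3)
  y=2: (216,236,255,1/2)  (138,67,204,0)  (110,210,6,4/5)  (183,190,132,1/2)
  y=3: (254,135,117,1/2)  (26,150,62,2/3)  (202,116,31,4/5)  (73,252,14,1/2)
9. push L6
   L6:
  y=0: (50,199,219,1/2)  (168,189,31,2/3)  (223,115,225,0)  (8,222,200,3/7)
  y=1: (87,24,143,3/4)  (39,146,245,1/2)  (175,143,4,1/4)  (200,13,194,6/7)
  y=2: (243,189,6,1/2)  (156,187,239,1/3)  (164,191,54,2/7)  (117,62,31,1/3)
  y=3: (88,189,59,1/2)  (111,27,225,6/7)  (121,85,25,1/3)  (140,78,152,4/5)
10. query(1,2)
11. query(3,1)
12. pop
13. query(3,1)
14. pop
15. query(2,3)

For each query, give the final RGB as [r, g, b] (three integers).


(2,0) stack=L1,L2,L3; from [0,0,0]:
+L1 (α=1/3) → [46/3, 92/3, 193/3]
+L2 (α=1/3) → [437/9, 322/9, 632/9]
+L3 (α=3/8) → [4319/36, 7523/72, 1985/36]
= [120, 104, 55]

query (0,3) [L1,L2,L3,L4] — begin 0,0,0
after L1 α=1/2: [104, 19/2, 53/2]
after L2 α=1/7: [691/7, 87/7, 171/7]
after L3 α=1/6: [3847/42, 830/21, 321/7]
after L4 α=1/2: [5317/84, 3077/42, 276/7]
= [63, 73, 39]

(3,3) stack=L1,L2,L3,L4; from [0,0,0]:
L1 α=4/5: [956/5, 788/5, 4]
L2 α=1/2: [1911/10, 1243/10, 61]
L3 α=1/2: [2421/20, 2683/20, 41]
L4 α=2/3: [10021/60, 8243/60, 383/3]
→ [167, 137, 128]

query (1,2) [L1,L2,L3,L4,L5,L6] — begin 0,0,0
after L1 α=3/5: [99/5, 426/5, 726/5]
after L2 α=1: [210, 45, 231]
after L3 α=2/3: [572/3, 69, 245]
after L4 α=1: [153, 55, 110]
after L5 α=0: [153, 55, 110]
after L6 α=1/3: [154, 99, 153]
= [154, 99, 153]

(3,1) stack=L1,L2,L3,L4,L5,L6; from [0,0,0]:
L1 α=5/7: [795/7, 155/7, 90]
L2 α=1/5: [4146/35, 390/7, 521/5]
L3 α=3/5: [21732/175, 828/7, 2977/25]
L4 α=7/8: [21704/175, 1647/7, 37627/200]
L5 α=1/3: [28936/175, 3322/21, 17009/100]
L6 α=6/7: [238936/1225, 4960/147, 133409/700]
= [195, 34, 191]

(3,1) stack=L1,L2,L3,L4,L5; from [0,0,0]:
+L1 (α=5/7) → [795/7, 155/7, 90]
+L2 (α=1/5) → [4146/35, 390/7, 521/5]
+L3 (α=3/5) → [21732/175, 828/7, 2977/25]
+L4 (α=7/8) → [21704/175, 1647/7, 37627/200]
+L5 (α=1/3) → [28936/175, 3322/21, 17009/100]
= [165, 158, 170]

at x=2,y=3 over L1,L2,L3,L4:
L1 α=1/2: [23, 59, 49/2]
L2 α=1/2: [41, 69/2, 541/4]
L3 α=1/2: [36, 249/4, 781/8]
L4 α=3/4: [639/4, 2013/16, 997/32]
rounded: [160, 126, 31]


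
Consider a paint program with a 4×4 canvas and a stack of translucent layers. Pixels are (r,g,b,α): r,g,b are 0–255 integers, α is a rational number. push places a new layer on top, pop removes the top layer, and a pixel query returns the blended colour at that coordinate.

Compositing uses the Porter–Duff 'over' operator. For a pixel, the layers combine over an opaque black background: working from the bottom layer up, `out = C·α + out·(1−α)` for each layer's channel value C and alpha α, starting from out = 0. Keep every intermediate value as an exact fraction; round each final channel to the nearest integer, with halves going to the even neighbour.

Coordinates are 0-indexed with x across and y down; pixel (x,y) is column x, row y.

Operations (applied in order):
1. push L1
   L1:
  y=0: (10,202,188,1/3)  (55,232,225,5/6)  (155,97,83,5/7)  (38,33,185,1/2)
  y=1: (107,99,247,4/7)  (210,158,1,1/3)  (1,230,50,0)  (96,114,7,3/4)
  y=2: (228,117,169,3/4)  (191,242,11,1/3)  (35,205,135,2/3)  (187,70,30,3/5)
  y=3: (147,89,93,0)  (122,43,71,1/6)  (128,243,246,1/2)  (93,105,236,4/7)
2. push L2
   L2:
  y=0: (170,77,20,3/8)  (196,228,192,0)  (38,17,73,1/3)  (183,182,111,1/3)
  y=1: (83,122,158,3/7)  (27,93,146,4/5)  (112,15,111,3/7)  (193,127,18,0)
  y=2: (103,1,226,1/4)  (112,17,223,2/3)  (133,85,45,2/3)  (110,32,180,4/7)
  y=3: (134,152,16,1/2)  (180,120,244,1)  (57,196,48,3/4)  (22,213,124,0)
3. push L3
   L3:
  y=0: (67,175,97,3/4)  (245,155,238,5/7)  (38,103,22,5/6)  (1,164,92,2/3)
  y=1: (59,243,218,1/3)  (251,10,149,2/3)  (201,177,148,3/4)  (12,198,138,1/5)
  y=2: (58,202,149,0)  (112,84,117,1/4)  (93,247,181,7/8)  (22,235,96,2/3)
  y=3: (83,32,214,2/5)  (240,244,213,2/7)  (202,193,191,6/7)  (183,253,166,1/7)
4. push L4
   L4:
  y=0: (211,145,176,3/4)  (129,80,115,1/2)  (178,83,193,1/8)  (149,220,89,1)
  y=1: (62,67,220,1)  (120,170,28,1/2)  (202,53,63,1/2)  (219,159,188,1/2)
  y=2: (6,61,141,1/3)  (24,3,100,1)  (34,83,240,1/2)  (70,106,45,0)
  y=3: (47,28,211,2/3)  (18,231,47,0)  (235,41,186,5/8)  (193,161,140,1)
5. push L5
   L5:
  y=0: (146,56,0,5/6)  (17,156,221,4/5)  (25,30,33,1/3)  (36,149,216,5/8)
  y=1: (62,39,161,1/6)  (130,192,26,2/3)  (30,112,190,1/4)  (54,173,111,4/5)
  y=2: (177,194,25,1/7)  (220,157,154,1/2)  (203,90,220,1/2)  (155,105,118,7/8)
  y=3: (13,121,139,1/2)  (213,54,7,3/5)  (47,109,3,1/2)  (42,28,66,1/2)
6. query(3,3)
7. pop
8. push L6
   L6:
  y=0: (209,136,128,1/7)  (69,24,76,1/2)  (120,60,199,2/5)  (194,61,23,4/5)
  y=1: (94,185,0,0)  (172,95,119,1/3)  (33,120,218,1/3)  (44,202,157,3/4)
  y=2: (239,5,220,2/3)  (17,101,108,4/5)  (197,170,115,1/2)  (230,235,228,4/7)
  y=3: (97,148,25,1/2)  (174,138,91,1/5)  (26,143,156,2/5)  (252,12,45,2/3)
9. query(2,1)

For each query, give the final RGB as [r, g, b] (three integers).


at x=3,y=3 over L1,L2,L3,L4,L5:
after L1 α=4/7: [372/7, 60, 944/7]
after L2 α=0: [372/7, 60, 944/7]
after L3 α=1/7: [3513/49, 613/7, 6826/49]
after L4 α=1: [193, 161, 140]
after L5 α=1/2: [235/2, 189/2, 103]
= [118, 94, 103]

query (2,1) [L1,L2,L3,L4,L6] — begin 0,0,0
+L1 (α=0) → [0, 0, 0]
+L2 (α=3/7) → [48, 45/7, 333/7]
+L3 (α=3/4) → [651/4, 1881/14, 3441/28]
+L4 (α=1/2) → [1459/8, 2623/28, 5205/56]
+L6 (α=1/3) → [1591/12, 4303/42, 11309/84]
= [133, 102, 135]


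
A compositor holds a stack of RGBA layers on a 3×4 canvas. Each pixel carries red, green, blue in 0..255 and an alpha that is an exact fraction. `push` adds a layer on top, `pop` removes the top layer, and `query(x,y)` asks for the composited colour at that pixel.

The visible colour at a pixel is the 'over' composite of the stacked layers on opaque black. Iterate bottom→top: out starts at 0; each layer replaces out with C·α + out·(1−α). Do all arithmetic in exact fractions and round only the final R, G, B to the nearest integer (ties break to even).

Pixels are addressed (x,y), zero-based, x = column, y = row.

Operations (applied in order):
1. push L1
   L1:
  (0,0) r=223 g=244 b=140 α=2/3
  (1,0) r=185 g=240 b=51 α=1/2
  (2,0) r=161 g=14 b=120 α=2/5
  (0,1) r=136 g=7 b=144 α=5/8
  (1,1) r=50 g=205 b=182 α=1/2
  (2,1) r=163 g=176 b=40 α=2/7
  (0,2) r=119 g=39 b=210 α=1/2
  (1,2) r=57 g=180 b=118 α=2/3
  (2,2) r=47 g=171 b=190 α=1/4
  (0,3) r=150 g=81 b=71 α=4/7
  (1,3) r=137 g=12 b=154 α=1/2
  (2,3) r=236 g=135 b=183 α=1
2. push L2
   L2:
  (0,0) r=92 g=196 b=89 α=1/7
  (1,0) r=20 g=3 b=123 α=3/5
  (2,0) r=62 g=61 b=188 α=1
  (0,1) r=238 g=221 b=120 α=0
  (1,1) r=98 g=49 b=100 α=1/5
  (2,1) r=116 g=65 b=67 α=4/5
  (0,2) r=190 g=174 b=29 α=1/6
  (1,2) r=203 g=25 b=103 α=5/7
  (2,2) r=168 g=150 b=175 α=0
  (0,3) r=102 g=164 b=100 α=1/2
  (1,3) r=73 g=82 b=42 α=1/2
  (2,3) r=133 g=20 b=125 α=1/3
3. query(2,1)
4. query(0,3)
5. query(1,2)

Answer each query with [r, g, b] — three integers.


query (2,1) [L1,L2] — begin 0,0,0
L1 α=2/7: [326/7, 352/7, 80/7]
L2 α=4/5: [3574/35, 2172/35, 1956/35]
= [102, 62, 56]

query (0,3) [L1,L2] — begin 0,0,0
after L1 α=4/7: [600/7, 324/7, 284/7]
after L2 α=1/2: [657/7, 736/7, 492/7]
→ [94, 105, 70]

query (1,2) [L1,L2] — begin 0,0,0
after L1 α=2/3: [38, 120, 236/3]
after L2 α=5/7: [1091/7, 365/7, 2017/21]
→ [156, 52, 96]
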